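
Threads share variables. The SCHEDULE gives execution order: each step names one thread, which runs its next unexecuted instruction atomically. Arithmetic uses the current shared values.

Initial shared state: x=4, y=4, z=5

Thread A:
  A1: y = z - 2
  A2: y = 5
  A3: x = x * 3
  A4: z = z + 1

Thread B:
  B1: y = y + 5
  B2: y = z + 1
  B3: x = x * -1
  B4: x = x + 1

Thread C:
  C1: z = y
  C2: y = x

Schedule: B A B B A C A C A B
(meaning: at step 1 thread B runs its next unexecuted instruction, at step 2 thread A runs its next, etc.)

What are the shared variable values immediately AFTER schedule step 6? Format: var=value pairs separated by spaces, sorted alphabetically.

Step 1: thread B executes B1 (y = y + 5). Shared: x=4 y=9 z=5. PCs: A@0 B@1 C@0
Step 2: thread A executes A1 (y = z - 2). Shared: x=4 y=3 z=5. PCs: A@1 B@1 C@0
Step 3: thread B executes B2 (y = z + 1). Shared: x=4 y=6 z=5. PCs: A@1 B@2 C@0
Step 4: thread B executes B3 (x = x * -1). Shared: x=-4 y=6 z=5. PCs: A@1 B@3 C@0
Step 5: thread A executes A2 (y = 5). Shared: x=-4 y=5 z=5. PCs: A@2 B@3 C@0
Step 6: thread C executes C1 (z = y). Shared: x=-4 y=5 z=5. PCs: A@2 B@3 C@1

Answer: x=-4 y=5 z=5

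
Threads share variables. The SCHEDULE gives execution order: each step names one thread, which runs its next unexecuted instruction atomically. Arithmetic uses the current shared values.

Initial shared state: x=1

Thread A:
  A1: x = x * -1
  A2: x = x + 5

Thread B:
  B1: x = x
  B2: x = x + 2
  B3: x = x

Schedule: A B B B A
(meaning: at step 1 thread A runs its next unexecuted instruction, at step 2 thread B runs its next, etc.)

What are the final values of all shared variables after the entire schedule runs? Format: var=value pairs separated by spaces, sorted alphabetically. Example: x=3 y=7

Step 1: thread A executes A1 (x = x * -1). Shared: x=-1. PCs: A@1 B@0
Step 2: thread B executes B1 (x = x). Shared: x=-1. PCs: A@1 B@1
Step 3: thread B executes B2 (x = x + 2). Shared: x=1. PCs: A@1 B@2
Step 4: thread B executes B3 (x = x). Shared: x=1. PCs: A@1 B@3
Step 5: thread A executes A2 (x = x + 5). Shared: x=6. PCs: A@2 B@3

Answer: x=6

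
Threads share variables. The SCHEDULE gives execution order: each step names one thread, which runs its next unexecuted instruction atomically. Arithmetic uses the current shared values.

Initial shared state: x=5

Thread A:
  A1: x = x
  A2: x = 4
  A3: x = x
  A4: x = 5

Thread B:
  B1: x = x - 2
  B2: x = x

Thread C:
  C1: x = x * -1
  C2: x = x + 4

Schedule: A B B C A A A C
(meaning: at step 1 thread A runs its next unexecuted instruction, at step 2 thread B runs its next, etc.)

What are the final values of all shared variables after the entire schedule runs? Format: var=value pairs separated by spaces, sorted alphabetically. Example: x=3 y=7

Answer: x=9

Derivation:
Step 1: thread A executes A1 (x = x). Shared: x=5. PCs: A@1 B@0 C@0
Step 2: thread B executes B1 (x = x - 2). Shared: x=3. PCs: A@1 B@1 C@0
Step 3: thread B executes B2 (x = x). Shared: x=3. PCs: A@1 B@2 C@0
Step 4: thread C executes C1 (x = x * -1). Shared: x=-3. PCs: A@1 B@2 C@1
Step 5: thread A executes A2 (x = 4). Shared: x=4. PCs: A@2 B@2 C@1
Step 6: thread A executes A3 (x = x). Shared: x=4. PCs: A@3 B@2 C@1
Step 7: thread A executes A4 (x = 5). Shared: x=5. PCs: A@4 B@2 C@1
Step 8: thread C executes C2 (x = x + 4). Shared: x=9. PCs: A@4 B@2 C@2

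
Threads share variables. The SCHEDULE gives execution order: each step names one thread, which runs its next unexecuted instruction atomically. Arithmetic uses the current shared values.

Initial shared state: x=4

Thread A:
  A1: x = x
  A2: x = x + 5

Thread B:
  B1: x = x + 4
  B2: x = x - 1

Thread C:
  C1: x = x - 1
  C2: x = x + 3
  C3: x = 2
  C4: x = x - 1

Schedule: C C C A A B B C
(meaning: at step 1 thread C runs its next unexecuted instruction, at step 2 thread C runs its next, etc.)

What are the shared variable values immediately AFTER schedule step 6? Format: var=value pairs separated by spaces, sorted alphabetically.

Step 1: thread C executes C1 (x = x - 1). Shared: x=3. PCs: A@0 B@0 C@1
Step 2: thread C executes C2 (x = x + 3). Shared: x=6. PCs: A@0 B@0 C@2
Step 3: thread C executes C3 (x = 2). Shared: x=2. PCs: A@0 B@0 C@3
Step 4: thread A executes A1 (x = x). Shared: x=2. PCs: A@1 B@0 C@3
Step 5: thread A executes A2 (x = x + 5). Shared: x=7. PCs: A@2 B@0 C@3
Step 6: thread B executes B1 (x = x + 4). Shared: x=11. PCs: A@2 B@1 C@3

Answer: x=11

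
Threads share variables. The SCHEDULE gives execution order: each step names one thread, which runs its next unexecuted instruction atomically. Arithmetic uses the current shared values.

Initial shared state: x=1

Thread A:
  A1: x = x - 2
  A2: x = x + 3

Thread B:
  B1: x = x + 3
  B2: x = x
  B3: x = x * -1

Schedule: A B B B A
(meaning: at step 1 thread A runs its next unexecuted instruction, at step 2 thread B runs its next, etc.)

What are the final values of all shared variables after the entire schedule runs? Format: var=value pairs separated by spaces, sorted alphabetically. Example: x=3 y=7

Answer: x=1

Derivation:
Step 1: thread A executes A1 (x = x - 2). Shared: x=-1. PCs: A@1 B@0
Step 2: thread B executes B1 (x = x + 3). Shared: x=2. PCs: A@1 B@1
Step 3: thread B executes B2 (x = x). Shared: x=2. PCs: A@1 B@2
Step 4: thread B executes B3 (x = x * -1). Shared: x=-2. PCs: A@1 B@3
Step 5: thread A executes A2 (x = x + 3). Shared: x=1. PCs: A@2 B@3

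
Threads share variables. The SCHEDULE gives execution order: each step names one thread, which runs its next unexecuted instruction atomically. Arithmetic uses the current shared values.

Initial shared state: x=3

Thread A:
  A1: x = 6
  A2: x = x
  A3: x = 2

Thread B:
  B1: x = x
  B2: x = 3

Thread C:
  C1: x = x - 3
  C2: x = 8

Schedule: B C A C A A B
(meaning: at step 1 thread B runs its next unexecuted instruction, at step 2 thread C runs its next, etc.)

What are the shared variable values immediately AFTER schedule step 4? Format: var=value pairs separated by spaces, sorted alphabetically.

Answer: x=8

Derivation:
Step 1: thread B executes B1 (x = x). Shared: x=3. PCs: A@0 B@1 C@0
Step 2: thread C executes C1 (x = x - 3). Shared: x=0. PCs: A@0 B@1 C@1
Step 3: thread A executes A1 (x = 6). Shared: x=6. PCs: A@1 B@1 C@1
Step 4: thread C executes C2 (x = 8). Shared: x=8. PCs: A@1 B@1 C@2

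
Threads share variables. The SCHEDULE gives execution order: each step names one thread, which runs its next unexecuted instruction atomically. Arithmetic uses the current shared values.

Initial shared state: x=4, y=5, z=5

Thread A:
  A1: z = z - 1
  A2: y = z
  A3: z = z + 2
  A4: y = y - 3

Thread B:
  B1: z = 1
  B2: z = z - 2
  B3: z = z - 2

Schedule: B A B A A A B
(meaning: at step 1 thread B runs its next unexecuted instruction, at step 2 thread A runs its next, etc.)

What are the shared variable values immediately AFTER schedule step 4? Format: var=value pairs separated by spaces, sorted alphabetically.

Step 1: thread B executes B1 (z = 1). Shared: x=4 y=5 z=1. PCs: A@0 B@1
Step 2: thread A executes A1 (z = z - 1). Shared: x=4 y=5 z=0. PCs: A@1 B@1
Step 3: thread B executes B2 (z = z - 2). Shared: x=4 y=5 z=-2. PCs: A@1 B@2
Step 4: thread A executes A2 (y = z). Shared: x=4 y=-2 z=-2. PCs: A@2 B@2

Answer: x=4 y=-2 z=-2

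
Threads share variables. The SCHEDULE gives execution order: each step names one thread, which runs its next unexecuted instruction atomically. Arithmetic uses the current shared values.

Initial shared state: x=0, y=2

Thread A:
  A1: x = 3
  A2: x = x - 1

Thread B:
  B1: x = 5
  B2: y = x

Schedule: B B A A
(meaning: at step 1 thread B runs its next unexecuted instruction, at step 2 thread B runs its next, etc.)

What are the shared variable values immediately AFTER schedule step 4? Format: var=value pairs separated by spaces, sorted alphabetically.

Answer: x=2 y=5

Derivation:
Step 1: thread B executes B1 (x = 5). Shared: x=5 y=2. PCs: A@0 B@1
Step 2: thread B executes B2 (y = x). Shared: x=5 y=5. PCs: A@0 B@2
Step 3: thread A executes A1 (x = 3). Shared: x=3 y=5. PCs: A@1 B@2
Step 4: thread A executes A2 (x = x - 1). Shared: x=2 y=5. PCs: A@2 B@2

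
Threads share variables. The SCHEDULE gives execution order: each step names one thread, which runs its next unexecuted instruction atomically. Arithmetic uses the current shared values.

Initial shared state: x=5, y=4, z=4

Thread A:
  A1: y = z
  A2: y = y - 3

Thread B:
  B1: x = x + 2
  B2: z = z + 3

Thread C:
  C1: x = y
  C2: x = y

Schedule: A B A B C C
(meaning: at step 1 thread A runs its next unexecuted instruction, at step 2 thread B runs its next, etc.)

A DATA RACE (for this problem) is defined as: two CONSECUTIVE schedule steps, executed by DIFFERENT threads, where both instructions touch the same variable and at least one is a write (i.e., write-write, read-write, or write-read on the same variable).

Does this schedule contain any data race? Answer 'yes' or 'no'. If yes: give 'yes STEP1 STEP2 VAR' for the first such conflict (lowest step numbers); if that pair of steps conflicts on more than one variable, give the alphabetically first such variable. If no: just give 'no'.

Answer: no

Derivation:
Steps 1,2: A(r=z,w=y) vs B(r=x,w=x). No conflict.
Steps 2,3: B(r=x,w=x) vs A(r=y,w=y). No conflict.
Steps 3,4: A(r=y,w=y) vs B(r=z,w=z). No conflict.
Steps 4,5: B(r=z,w=z) vs C(r=y,w=x). No conflict.
Steps 5,6: same thread (C). No race.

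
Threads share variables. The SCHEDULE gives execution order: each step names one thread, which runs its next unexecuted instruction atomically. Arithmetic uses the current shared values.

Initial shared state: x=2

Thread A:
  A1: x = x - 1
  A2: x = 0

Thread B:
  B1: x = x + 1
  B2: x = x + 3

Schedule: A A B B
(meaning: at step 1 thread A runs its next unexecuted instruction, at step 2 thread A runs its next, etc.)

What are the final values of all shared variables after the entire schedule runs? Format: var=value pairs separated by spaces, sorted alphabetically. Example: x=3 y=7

Answer: x=4

Derivation:
Step 1: thread A executes A1 (x = x - 1). Shared: x=1. PCs: A@1 B@0
Step 2: thread A executes A2 (x = 0). Shared: x=0. PCs: A@2 B@0
Step 3: thread B executes B1 (x = x + 1). Shared: x=1. PCs: A@2 B@1
Step 4: thread B executes B2 (x = x + 3). Shared: x=4. PCs: A@2 B@2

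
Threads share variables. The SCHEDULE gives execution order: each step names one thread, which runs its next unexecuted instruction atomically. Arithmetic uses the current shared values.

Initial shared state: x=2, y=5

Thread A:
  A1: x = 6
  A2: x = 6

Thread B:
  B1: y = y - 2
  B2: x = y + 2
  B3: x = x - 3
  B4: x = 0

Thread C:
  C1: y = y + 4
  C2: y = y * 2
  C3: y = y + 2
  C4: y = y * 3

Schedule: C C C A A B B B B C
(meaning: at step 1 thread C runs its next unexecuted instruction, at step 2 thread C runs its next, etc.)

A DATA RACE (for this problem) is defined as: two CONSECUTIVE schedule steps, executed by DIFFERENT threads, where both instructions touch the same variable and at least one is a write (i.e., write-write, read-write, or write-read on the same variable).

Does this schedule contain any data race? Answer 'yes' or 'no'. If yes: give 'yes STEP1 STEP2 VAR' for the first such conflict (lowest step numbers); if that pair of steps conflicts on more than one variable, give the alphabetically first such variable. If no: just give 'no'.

Answer: no

Derivation:
Steps 1,2: same thread (C). No race.
Steps 2,3: same thread (C). No race.
Steps 3,4: C(r=y,w=y) vs A(r=-,w=x). No conflict.
Steps 4,5: same thread (A). No race.
Steps 5,6: A(r=-,w=x) vs B(r=y,w=y). No conflict.
Steps 6,7: same thread (B). No race.
Steps 7,8: same thread (B). No race.
Steps 8,9: same thread (B). No race.
Steps 9,10: B(r=-,w=x) vs C(r=y,w=y). No conflict.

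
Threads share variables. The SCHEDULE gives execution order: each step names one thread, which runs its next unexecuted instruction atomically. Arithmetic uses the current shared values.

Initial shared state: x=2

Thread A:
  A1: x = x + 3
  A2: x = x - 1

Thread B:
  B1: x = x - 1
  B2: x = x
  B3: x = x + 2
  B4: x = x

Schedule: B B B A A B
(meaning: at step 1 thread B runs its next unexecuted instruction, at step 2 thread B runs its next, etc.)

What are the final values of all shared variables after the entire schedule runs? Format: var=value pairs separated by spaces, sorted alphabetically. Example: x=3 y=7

Answer: x=5

Derivation:
Step 1: thread B executes B1 (x = x - 1). Shared: x=1. PCs: A@0 B@1
Step 2: thread B executes B2 (x = x). Shared: x=1. PCs: A@0 B@2
Step 3: thread B executes B3 (x = x + 2). Shared: x=3. PCs: A@0 B@3
Step 4: thread A executes A1 (x = x + 3). Shared: x=6. PCs: A@1 B@3
Step 5: thread A executes A2 (x = x - 1). Shared: x=5. PCs: A@2 B@3
Step 6: thread B executes B4 (x = x). Shared: x=5. PCs: A@2 B@4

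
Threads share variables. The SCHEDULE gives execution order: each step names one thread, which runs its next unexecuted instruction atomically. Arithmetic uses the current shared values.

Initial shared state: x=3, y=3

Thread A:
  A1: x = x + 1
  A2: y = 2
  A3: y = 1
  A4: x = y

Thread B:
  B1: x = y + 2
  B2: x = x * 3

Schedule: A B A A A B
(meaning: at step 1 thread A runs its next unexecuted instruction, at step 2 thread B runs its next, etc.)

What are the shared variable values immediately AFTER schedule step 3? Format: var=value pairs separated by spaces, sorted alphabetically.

Step 1: thread A executes A1 (x = x + 1). Shared: x=4 y=3. PCs: A@1 B@0
Step 2: thread B executes B1 (x = y + 2). Shared: x=5 y=3. PCs: A@1 B@1
Step 3: thread A executes A2 (y = 2). Shared: x=5 y=2. PCs: A@2 B@1

Answer: x=5 y=2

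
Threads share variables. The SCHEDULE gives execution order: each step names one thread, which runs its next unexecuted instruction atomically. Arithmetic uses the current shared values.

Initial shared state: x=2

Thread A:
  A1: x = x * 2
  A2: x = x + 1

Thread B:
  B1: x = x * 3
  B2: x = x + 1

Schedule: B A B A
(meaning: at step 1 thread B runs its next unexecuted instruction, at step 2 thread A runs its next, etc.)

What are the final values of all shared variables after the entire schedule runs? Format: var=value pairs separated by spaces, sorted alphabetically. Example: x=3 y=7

Step 1: thread B executes B1 (x = x * 3). Shared: x=6. PCs: A@0 B@1
Step 2: thread A executes A1 (x = x * 2). Shared: x=12. PCs: A@1 B@1
Step 3: thread B executes B2 (x = x + 1). Shared: x=13. PCs: A@1 B@2
Step 4: thread A executes A2 (x = x + 1). Shared: x=14. PCs: A@2 B@2

Answer: x=14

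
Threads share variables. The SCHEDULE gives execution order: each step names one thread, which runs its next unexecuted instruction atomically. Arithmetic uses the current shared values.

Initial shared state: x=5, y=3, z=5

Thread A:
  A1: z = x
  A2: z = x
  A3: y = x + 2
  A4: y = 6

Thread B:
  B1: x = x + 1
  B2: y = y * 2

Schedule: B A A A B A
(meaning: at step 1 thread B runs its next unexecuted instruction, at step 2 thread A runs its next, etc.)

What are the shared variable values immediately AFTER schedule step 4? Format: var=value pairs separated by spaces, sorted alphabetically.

Step 1: thread B executes B1 (x = x + 1). Shared: x=6 y=3 z=5. PCs: A@0 B@1
Step 2: thread A executes A1 (z = x). Shared: x=6 y=3 z=6. PCs: A@1 B@1
Step 3: thread A executes A2 (z = x). Shared: x=6 y=3 z=6. PCs: A@2 B@1
Step 4: thread A executes A3 (y = x + 2). Shared: x=6 y=8 z=6. PCs: A@3 B@1

Answer: x=6 y=8 z=6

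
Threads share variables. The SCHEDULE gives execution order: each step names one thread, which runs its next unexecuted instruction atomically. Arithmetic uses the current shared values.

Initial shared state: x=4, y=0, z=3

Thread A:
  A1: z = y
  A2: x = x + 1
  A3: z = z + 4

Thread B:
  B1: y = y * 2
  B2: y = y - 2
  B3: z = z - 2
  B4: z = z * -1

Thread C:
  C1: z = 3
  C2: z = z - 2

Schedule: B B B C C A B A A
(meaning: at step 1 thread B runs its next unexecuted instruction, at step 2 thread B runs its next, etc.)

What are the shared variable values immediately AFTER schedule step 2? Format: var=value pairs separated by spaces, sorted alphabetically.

Answer: x=4 y=-2 z=3

Derivation:
Step 1: thread B executes B1 (y = y * 2). Shared: x=4 y=0 z=3. PCs: A@0 B@1 C@0
Step 2: thread B executes B2 (y = y - 2). Shared: x=4 y=-2 z=3. PCs: A@0 B@2 C@0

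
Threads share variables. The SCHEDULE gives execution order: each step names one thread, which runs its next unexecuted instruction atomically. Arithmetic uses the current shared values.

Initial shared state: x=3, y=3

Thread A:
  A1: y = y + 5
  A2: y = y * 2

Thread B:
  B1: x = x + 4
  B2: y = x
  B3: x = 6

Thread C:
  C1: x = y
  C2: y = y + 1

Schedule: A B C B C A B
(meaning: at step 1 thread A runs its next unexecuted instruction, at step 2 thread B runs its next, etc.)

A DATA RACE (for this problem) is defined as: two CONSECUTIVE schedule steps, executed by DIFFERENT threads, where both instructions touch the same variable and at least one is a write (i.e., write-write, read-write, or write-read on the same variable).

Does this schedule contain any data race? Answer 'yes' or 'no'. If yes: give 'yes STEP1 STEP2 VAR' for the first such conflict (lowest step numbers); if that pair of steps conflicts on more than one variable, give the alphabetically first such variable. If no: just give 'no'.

Answer: yes 2 3 x

Derivation:
Steps 1,2: A(r=y,w=y) vs B(r=x,w=x). No conflict.
Steps 2,3: B(x = x + 4) vs C(x = y). RACE on x (W-W).
Steps 3,4: C(x = y) vs B(y = x). RACE on x (W-R), y (R-W). Multiple vars; alphabetically first is x.
Steps 4,5: B(y = x) vs C(y = y + 1). RACE on y (W-W).
Steps 5,6: C(y = y + 1) vs A(y = y * 2). RACE on y (W-W).
Steps 6,7: A(r=y,w=y) vs B(r=-,w=x). No conflict.
First conflict at steps 2,3.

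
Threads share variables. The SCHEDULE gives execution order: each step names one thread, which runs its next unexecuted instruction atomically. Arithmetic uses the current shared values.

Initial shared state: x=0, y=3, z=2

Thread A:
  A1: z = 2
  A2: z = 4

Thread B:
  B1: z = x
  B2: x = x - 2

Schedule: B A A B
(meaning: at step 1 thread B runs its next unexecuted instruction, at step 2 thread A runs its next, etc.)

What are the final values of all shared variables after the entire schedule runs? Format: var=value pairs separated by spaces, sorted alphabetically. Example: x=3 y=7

Answer: x=-2 y=3 z=4

Derivation:
Step 1: thread B executes B1 (z = x). Shared: x=0 y=3 z=0. PCs: A@0 B@1
Step 2: thread A executes A1 (z = 2). Shared: x=0 y=3 z=2. PCs: A@1 B@1
Step 3: thread A executes A2 (z = 4). Shared: x=0 y=3 z=4. PCs: A@2 B@1
Step 4: thread B executes B2 (x = x - 2). Shared: x=-2 y=3 z=4. PCs: A@2 B@2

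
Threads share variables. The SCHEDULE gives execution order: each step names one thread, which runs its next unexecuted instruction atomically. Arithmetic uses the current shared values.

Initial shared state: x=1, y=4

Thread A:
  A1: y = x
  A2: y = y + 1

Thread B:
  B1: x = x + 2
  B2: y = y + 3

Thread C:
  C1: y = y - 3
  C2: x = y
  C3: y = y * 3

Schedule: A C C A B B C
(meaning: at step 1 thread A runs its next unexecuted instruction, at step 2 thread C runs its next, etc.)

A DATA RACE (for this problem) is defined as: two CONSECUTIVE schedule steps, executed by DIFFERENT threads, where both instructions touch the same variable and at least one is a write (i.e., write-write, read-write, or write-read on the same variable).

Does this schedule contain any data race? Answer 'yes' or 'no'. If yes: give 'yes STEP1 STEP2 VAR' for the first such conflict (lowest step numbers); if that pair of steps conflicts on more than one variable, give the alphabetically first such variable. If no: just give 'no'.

Answer: yes 1 2 y

Derivation:
Steps 1,2: A(y = x) vs C(y = y - 3). RACE on y (W-W).
Steps 2,3: same thread (C). No race.
Steps 3,4: C(x = y) vs A(y = y + 1). RACE on y (R-W).
Steps 4,5: A(r=y,w=y) vs B(r=x,w=x). No conflict.
Steps 5,6: same thread (B). No race.
Steps 6,7: B(y = y + 3) vs C(y = y * 3). RACE on y (W-W).
First conflict at steps 1,2.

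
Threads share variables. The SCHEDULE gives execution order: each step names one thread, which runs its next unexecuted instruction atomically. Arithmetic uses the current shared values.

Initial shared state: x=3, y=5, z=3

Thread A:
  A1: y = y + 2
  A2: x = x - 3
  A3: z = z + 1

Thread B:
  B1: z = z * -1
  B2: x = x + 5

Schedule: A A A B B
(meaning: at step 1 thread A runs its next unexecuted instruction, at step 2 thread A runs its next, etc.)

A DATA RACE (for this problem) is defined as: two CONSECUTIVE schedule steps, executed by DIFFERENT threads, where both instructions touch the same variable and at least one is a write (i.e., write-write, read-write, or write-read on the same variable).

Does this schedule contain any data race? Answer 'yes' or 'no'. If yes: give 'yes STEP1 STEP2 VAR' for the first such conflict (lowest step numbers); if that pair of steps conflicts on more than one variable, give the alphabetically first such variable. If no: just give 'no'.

Steps 1,2: same thread (A). No race.
Steps 2,3: same thread (A). No race.
Steps 3,4: A(z = z + 1) vs B(z = z * -1). RACE on z (W-W).
Steps 4,5: same thread (B). No race.
First conflict at steps 3,4.

Answer: yes 3 4 z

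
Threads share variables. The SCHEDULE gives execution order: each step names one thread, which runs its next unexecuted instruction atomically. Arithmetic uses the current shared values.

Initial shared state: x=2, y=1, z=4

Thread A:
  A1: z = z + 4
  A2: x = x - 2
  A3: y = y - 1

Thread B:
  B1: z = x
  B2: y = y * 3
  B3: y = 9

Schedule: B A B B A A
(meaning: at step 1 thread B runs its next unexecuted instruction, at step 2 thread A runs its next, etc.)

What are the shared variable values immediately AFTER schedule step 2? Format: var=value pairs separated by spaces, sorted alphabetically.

Answer: x=2 y=1 z=6

Derivation:
Step 1: thread B executes B1 (z = x). Shared: x=2 y=1 z=2. PCs: A@0 B@1
Step 2: thread A executes A1 (z = z + 4). Shared: x=2 y=1 z=6. PCs: A@1 B@1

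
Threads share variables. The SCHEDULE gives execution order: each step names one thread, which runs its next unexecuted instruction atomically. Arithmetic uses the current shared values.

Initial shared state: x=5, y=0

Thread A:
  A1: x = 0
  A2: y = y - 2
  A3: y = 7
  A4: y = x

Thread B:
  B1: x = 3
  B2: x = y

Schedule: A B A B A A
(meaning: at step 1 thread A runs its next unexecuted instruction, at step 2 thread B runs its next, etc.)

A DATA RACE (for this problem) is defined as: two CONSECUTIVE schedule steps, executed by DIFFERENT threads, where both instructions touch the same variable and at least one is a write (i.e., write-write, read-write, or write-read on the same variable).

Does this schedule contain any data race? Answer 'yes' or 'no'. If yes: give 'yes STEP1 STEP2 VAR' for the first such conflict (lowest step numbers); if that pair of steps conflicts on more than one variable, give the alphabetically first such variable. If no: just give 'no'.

Steps 1,2: A(x = 0) vs B(x = 3). RACE on x (W-W).
Steps 2,3: B(r=-,w=x) vs A(r=y,w=y). No conflict.
Steps 3,4: A(y = y - 2) vs B(x = y). RACE on y (W-R).
Steps 4,5: B(x = y) vs A(y = 7). RACE on y (R-W).
Steps 5,6: same thread (A). No race.
First conflict at steps 1,2.

Answer: yes 1 2 x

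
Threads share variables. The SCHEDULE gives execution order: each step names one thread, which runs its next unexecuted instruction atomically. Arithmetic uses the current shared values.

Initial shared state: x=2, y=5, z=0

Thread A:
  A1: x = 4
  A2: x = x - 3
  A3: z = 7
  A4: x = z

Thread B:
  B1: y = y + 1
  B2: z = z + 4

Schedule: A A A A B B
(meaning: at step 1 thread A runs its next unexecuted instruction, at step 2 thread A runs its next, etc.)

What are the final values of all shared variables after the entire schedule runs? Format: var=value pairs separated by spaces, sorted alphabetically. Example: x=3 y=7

Answer: x=7 y=6 z=11

Derivation:
Step 1: thread A executes A1 (x = 4). Shared: x=4 y=5 z=0. PCs: A@1 B@0
Step 2: thread A executes A2 (x = x - 3). Shared: x=1 y=5 z=0. PCs: A@2 B@0
Step 3: thread A executes A3 (z = 7). Shared: x=1 y=5 z=7. PCs: A@3 B@0
Step 4: thread A executes A4 (x = z). Shared: x=7 y=5 z=7. PCs: A@4 B@0
Step 5: thread B executes B1 (y = y + 1). Shared: x=7 y=6 z=7. PCs: A@4 B@1
Step 6: thread B executes B2 (z = z + 4). Shared: x=7 y=6 z=11. PCs: A@4 B@2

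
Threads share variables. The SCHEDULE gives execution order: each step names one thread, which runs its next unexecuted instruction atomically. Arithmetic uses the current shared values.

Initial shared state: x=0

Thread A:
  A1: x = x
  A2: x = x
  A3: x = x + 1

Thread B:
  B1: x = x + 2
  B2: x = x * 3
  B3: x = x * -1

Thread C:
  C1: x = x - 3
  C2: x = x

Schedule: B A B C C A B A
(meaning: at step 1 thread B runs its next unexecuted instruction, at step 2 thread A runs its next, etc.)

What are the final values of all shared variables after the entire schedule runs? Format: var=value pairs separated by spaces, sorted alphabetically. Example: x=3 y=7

Answer: x=-2

Derivation:
Step 1: thread B executes B1 (x = x + 2). Shared: x=2. PCs: A@0 B@1 C@0
Step 2: thread A executes A1 (x = x). Shared: x=2. PCs: A@1 B@1 C@0
Step 3: thread B executes B2 (x = x * 3). Shared: x=6. PCs: A@1 B@2 C@0
Step 4: thread C executes C1 (x = x - 3). Shared: x=3. PCs: A@1 B@2 C@1
Step 5: thread C executes C2 (x = x). Shared: x=3. PCs: A@1 B@2 C@2
Step 6: thread A executes A2 (x = x). Shared: x=3. PCs: A@2 B@2 C@2
Step 7: thread B executes B3 (x = x * -1). Shared: x=-3. PCs: A@2 B@3 C@2
Step 8: thread A executes A3 (x = x + 1). Shared: x=-2. PCs: A@3 B@3 C@2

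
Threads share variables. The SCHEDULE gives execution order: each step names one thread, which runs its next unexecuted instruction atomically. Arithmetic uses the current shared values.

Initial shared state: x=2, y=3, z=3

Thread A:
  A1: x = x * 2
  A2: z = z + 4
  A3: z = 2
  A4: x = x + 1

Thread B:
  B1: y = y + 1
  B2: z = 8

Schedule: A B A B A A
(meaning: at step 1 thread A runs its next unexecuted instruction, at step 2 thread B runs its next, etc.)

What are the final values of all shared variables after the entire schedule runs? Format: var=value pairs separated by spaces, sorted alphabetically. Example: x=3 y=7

Answer: x=5 y=4 z=2

Derivation:
Step 1: thread A executes A1 (x = x * 2). Shared: x=4 y=3 z=3. PCs: A@1 B@0
Step 2: thread B executes B1 (y = y + 1). Shared: x=4 y=4 z=3. PCs: A@1 B@1
Step 3: thread A executes A2 (z = z + 4). Shared: x=4 y=4 z=7. PCs: A@2 B@1
Step 4: thread B executes B2 (z = 8). Shared: x=4 y=4 z=8. PCs: A@2 B@2
Step 5: thread A executes A3 (z = 2). Shared: x=4 y=4 z=2. PCs: A@3 B@2
Step 6: thread A executes A4 (x = x + 1). Shared: x=5 y=4 z=2. PCs: A@4 B@2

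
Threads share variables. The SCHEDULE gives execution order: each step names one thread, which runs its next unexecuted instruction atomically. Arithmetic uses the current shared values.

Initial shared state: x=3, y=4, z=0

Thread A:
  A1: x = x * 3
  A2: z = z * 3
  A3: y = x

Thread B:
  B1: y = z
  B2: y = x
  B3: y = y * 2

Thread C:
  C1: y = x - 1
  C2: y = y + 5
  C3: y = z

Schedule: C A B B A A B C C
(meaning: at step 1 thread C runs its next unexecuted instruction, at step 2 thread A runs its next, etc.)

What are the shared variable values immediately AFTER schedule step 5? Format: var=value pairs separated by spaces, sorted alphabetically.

Answer: x=9 y=9 z=0

Derivation:
Step 1: thread C executes C1 (y = x - 1). Shared: x=3 y=2 z=0. PCs: A@0 B@0 C@1
Step 2: thread A executes A1 (x = x * 3). Shared: x=9 y=2 z=0. PCs: A@1 B@0 C@1
Step 3: thread B executes B1 (y = z). Shared: x=9 y=0 z=0. PCs: A@1 B@1 C@1
Step 4: thread B executes B2 (y = x). Shared: x=9 y=9 z=0. PCs: A@1 B@2 C@1
Step 5: thread A executes A2 (z = z * 3). Shared: x=9 y=9 z=0. PCs: A@2 B@2 C@1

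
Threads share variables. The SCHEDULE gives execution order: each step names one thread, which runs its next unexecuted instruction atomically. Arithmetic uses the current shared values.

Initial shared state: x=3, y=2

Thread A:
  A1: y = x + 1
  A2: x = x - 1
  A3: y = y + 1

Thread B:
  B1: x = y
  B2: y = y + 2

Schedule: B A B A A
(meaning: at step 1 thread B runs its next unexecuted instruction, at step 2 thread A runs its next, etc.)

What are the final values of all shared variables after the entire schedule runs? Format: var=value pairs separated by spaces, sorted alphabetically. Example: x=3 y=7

Answer: x=1 y=6

Derivation:
Step 1: thread B executes B1 (x = y). Shared: x=2 y=2. PCs: A@0 B@1
Step 2: thread A executes A1 (y = x + 1). Shared: x=2 y=3. PCs: A@1 B@1
Step 3: thread B executes B2 (y = y + 2). Shared: x=2 y=5. PCs: A@1 B@2
Step 4: thread A executes A2 (x = x - 1). Shared: x=1 y=5. PCs: A@2 B@2
Step 5: thread A executes A3 (y = y + 1). Shared: x=1 y=6. PCs: A@3 B@2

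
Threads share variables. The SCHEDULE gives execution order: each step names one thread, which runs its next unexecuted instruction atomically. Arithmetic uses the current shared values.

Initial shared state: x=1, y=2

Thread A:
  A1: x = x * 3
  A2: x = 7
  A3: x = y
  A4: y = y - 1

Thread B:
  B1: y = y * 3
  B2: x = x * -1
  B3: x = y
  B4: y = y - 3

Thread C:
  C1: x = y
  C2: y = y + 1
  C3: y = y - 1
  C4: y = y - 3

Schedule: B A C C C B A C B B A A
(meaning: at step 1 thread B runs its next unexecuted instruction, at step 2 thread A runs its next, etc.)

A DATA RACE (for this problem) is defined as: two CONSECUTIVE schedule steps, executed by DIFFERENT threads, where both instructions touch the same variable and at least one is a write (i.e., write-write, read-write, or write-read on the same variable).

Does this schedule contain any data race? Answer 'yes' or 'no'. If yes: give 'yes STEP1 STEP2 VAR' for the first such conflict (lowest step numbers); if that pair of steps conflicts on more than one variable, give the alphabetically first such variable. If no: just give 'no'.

Steps 1,2: B(r=y,w=y) vs A(r=x,w=x). No conflict.
Steps 2,3: A(x = x * 3) vs C(x = y). RACE on x (W-W).
Steps 3,4: same thread (C). No race.
Steps 4,5: same thread (C). No race.
Steps 5,6: C(r=y,w=y) vs B(r=x,w=x). No conflict.
Steps 6,7: B(x = x * -1) vs A(x = 7). RACE on x (W-W).
Steps 7,8: A(r=-,w=x) vs C(r=y,w=y). No conflict.
Steps 8,9: C(y = y - 3) vs B(x = y). RACE on y (W-R).
Steps 9,10: same thread (B). No race.
Steps 10,11: B(y = y - 3) vs A(x = y). RACE on y (W-R).
Steps 11,12: same thread (A). No race.
First conflict at steps 2,3.

Answer: yes 2 3 x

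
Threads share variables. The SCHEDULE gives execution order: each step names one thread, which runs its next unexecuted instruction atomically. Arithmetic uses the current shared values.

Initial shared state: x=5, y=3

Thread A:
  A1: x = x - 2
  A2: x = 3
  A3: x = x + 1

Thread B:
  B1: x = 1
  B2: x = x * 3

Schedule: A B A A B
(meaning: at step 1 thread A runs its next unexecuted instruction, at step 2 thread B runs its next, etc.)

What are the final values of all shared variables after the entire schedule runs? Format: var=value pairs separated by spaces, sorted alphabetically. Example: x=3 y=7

Step 1: thread A executes A1 (x = x - 2). Shared: x=3 y=3. PCs: A@1 B@0
Step 2: thread B executes B1 (x = 1). Shared: x=1 y=3. PCs: A@1 B@1
Step 3: thread A executes A2 (x = 3). Shared: x=3 y=3. PCs: A@2 B@1
Step 4: thread A executes A3 (x = x + 1). Shared: x=4 y=3. PCs: A@3 B@1
Step 5: thread B executes B2 (x = x * 3). Shared: x=12 y=3. PCs: A@3 B@2

Answer: x=12 y=3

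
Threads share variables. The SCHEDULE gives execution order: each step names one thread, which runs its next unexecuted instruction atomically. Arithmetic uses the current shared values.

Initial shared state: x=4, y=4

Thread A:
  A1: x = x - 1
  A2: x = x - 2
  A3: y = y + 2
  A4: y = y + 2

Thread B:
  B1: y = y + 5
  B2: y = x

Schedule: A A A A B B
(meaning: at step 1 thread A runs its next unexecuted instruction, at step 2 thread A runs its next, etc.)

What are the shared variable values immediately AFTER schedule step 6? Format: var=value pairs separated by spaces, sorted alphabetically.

Step 1: thread A executes A1 (x = x - 1). Shared: x=3 y=4. PCs: A@1 B@0
Step 2: thread A executes A2 (x = x - 2). Shared: x=1 y=4. PCs: A@2 B@0
Step 3: thread A executes A3 (y = y + 2). Shared: x=1 y=6. PCs: A@3 B@0
Step 4: thread A executes A4 (y = y + 2). Shared: x=1 y=8. PCs: A@4 B@0
Step 5: thread B executes B1 (y = y + 5). Shared: x=1 y=13. PCs: A@4 B@1
Step 6: thread B executes B2 (y = x). Shared: x=1 y=1. PCs: A@4 B@2

Answer: x=1 y=1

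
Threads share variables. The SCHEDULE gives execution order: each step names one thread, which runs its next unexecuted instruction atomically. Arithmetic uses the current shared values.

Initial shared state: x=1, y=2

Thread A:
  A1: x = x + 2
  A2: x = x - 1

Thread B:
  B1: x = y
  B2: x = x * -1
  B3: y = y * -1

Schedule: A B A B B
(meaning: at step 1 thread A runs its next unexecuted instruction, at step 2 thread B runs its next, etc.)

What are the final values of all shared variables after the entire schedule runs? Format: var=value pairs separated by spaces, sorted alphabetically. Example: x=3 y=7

Step 1: thread A executes A1 (x = x + 2). Shared: x=3 y=2. PCs: A@1 B@0
Step 2: thread B executes B1 (x = y). Shared: x=2 y=2. PCs: A@1 B@1
Step 3: thread A executes A2 (x = x - 1). Shared: x=1 y=2. PCs: A@2 B@1
Step 4: thread B executes B2 (x = x * -1). Shared: x=-1 y=2. PCs: A@2 B@2
Step 5: thread B executes B3 (y = y * -1). Shared: x=-1 y=-2. PCs: A@2 B@3

Answer: x=-1 y=-2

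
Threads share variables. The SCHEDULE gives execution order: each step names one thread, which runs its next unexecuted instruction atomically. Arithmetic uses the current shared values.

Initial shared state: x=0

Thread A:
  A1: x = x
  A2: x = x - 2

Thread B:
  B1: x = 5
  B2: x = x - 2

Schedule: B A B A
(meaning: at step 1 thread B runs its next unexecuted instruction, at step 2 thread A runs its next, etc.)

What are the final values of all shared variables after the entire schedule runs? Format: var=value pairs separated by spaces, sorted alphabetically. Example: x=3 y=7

Answer: x=1

Derivation:
Step 1: thread B executes B1 (x = 5). Shared: x=5. PCs: A@0 B@1
Step 2: thread A executes A1 (x = x). Shared: x=5. PCs: A@1 B@1
Step 3: thread B executes B2 (x = x - 2). Shared: x=3. PCs: A@1 B@2
Step 4: thread A executes A2 (x = x - 2). Shared: x=1. PCs: A@2 B@2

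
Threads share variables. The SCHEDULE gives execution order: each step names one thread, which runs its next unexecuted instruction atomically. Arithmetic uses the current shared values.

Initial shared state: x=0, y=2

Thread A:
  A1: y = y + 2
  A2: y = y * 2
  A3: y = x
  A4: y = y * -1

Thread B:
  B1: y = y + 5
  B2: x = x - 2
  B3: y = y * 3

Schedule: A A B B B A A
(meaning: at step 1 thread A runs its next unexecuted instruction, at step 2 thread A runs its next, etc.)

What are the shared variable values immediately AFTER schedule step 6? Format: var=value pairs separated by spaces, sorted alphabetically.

Step 1: thread A executes A1 (y = y + 2). Shared: x=0 y=4. PCs: A@1 B@0
Step 2: thread A executes A2 (y = y * 2). Shared: x=0 y=8. PCs: A@2 B@0
Step 3: thread B executes B1 (y = y + 5). Shared: x=0 y=13. PCs: A@2 B@1
Step 4: thread B executes B2 (x = x - 2). Shared: x=-2 y=13. PCs: A@2 B@2
Step 5: thread B executes B3 (y = y * 3). Shared: x=-2 y=39. PCs: A@2 B@3
Step 6: thread A executes A3 (y = x). Shared: x=-2 y=-2. PCs: A@3 B@3

Answer: x=-2 y=-2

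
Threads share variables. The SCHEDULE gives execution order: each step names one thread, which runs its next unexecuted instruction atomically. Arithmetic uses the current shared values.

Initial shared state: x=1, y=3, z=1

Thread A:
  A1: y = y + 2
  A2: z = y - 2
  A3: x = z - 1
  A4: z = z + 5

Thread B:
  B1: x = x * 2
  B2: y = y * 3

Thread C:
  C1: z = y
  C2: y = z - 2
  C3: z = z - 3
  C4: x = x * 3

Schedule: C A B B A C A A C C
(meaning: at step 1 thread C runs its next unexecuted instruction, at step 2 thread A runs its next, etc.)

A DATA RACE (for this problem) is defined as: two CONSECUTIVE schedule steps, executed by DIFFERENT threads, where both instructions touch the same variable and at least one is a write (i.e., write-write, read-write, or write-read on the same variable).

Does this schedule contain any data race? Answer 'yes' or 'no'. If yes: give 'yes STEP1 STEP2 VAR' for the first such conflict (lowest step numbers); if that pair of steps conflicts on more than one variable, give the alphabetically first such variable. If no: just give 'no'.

Steps 1,2: C(z = y) vs A(y = y + 2). RACE on y (R-W).
Steps 2,3: A(r=y,w=y) vs B(r=x,w=x). No conflict.
Steps 3,4: same thread (B). No race.
Steps 4,5: B(y = y * 3) vs A(z = y - 2). RACE on y (W-R).
Steps 5,6: A(z = y - 2) vs C(y = z - 2). RACE on y (R-W), z (W-R). Multiple vars; alphabetically first is y.
Steps 6,7: C(r=z,w=y) vs A(r=z,w=x). No conflict.
Steps 7,8: same thread (A). No race.
Steps 8,9: A(z = z + 5) vs C(z = z - 3). RACE on z (W-W).
Steps 9,10: same thread (C). No race.
First conflict at steps 1,2.

Answer: yes 1 2 y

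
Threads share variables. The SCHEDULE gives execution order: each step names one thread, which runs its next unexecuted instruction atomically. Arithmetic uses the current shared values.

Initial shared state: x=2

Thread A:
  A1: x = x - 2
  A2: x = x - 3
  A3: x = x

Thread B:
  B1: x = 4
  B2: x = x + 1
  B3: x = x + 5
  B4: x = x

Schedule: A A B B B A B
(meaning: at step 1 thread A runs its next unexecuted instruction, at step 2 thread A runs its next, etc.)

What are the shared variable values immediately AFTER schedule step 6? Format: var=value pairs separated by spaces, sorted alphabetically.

Step 1: thread A executes A1 (x = x - 2). Shared: x=0. PCs: A@1 B@0
Step 2: thread A executes A2 (x = x - 3). Shared: x=-3. PCs: A@2 B@0
Step 3: thread B executes B1 (x = 4). Shared: x=4. PCs: A@2 B@1
Step 4: thread B executes B2 (x = x + 1). Shared: x=5. PCs: A@2 B@2
Step 5: thread B executes B3 (x = x + 5). Shared: x=10. PCs: A@2 B@3
Step 6: thread A executes A3 (x = x). Shared: x=10. PCs: A@3 B@3

Answer: x=10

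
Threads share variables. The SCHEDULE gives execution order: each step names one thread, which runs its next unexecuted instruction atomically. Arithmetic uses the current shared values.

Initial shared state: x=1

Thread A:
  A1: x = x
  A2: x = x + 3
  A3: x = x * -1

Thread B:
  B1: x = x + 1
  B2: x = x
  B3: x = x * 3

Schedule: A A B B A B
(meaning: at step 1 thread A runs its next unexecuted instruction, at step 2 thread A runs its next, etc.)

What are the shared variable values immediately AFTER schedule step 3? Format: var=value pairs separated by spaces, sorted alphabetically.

Answer: x=5

Derivation:
Step 1: thread A executes A1 (x = x). Shared: x=1. PCs: A@1 B@0
Step 2: thread A executes A2 (x = x + 3). Shared: x=4. PCs: A@2 B@0
Step 3: thread B executes B1 (x = x + 1). Shared: x=5. PCs: A@2 B@1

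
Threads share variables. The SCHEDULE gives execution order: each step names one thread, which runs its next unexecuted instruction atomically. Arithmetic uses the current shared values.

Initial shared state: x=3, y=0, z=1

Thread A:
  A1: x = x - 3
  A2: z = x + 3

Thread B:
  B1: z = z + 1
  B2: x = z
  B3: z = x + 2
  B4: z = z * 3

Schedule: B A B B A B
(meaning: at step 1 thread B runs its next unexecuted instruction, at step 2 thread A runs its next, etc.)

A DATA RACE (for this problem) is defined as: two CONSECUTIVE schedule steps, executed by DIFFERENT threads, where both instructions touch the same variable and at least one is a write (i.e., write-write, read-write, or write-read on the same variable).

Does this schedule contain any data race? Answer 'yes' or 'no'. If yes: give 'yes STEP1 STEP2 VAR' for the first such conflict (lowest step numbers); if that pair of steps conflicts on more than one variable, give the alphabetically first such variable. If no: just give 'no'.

Answer: yes 2 3 x

Derivation:
Steps 1,2: B(r=z,w=z) vs A(r=x,w=x). No conflict.
Steps 2,3: A(x = x - 3) vs B(x = z). RACE on x (W-W).
Steps 3,4: same thread (B). No race.
Steps 4,5: B(z = x + 2) vs A(z = x + 3). RACE on z (W-W).
Steps 5,6: A(z = x + 3) vs B(z = z * 3). RACE on z (W-W).
First conflict at steps 2,3.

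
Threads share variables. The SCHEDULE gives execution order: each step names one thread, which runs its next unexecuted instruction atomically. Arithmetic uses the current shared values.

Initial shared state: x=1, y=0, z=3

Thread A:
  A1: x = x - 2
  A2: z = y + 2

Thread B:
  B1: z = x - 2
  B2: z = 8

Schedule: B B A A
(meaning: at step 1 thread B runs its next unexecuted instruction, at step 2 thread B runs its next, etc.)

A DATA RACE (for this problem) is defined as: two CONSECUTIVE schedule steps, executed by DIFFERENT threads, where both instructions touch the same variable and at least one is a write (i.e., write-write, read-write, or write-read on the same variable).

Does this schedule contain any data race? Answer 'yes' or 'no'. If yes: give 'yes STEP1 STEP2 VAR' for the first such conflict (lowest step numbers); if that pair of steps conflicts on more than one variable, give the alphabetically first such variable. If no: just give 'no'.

Steps 1,2: same thread (B). No race.
Steps 2,3: B(r=-,w=z) vs A(r=x,w=x). No conflict.
Steps 3,4: same thread (A). No race.

Answer: no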